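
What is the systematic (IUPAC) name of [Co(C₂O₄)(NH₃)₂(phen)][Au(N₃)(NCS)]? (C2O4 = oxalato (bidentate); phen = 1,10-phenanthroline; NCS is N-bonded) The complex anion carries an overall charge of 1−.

Both ions are complex: the cation is named first with the plain metal name, the anion second with the -ate form; each ion's ligands are alphabetised independently.
The complex anion is given as 1−; its ligand charges sum to -2, so Au = +1.
A 1:1 salt means the cation carries the equal and opposite charge, 1+.
Cation: ligand charges sum to -2; for the ion to be 1+, Co = +3.

diammineoxalato(1,10-phenanthroline)cobalt(III) azidoisothiocyanatoaurate(I)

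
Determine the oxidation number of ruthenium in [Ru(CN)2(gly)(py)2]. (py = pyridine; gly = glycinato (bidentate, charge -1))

+3

No counter-ion: the bracketed complex is neutral.
Ligand charges: 2×py neutral; 2×CN = -2; 1×gly = -1; sum -3.
Ru + (-3) = 0 ⇒ Ru is +3.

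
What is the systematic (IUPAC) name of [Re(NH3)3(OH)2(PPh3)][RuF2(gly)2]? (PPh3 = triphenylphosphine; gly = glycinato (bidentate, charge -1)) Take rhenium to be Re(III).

Re is given as +3; the cation's ligand charges sum to -2, so the complex cation is 1+.
A 1:1 salt means the anion carries the equal and opposite charge, 1−.
Anion: ligand charges sum to -4; for the ion to be 1−, Ru = +3.

triamminedihydroxo(triphenylphosphine)rhenium(III) difluorobis(glycinato)ruthenate(III)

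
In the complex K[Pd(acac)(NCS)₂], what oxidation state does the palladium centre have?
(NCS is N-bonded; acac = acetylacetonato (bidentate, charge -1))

1 potassium outside the brackets (+1 each) → the complex ion is 1−.
Ligand charges: 2×NCS = -2; 1×acac = -1; sum -3.
Pd + (-3) = 1− ⇒ Pd is +2.

+2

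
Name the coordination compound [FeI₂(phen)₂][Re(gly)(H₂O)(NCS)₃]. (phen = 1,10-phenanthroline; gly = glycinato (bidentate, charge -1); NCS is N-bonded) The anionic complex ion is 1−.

diiodobis(1,10-phenanthroline)iron(III) aqua(glycinato)triisothiocyanatorhenate(III)

The complex anion is given as 1−; its ligand charges sum to -4, so Re = +3.
A 1:1 salt means the cation carries the equal and opposite charge, 1+.
Cation: ligand charges sum to -2; for the ion to be 1+, Fe = +3.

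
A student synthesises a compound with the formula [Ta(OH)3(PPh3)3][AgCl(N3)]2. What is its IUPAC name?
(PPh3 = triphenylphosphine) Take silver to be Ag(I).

trihydroxotris(triphenylphosphine)tantalum(V) azidochloroargentate(I)

Both ions are complex: the cation is named first with the plain metal name, the anion second with the -ate form; each ion's ligands are alphabetised independently.
Ag is given as +1; the anion's ligand charges sum to -2, so the complex anion is 1−.
With 2 anions per cation, the cation must be 2×1 = 2+.
Cation: ligand charges sum to -3; for the ion to be 2+, Ta = +5.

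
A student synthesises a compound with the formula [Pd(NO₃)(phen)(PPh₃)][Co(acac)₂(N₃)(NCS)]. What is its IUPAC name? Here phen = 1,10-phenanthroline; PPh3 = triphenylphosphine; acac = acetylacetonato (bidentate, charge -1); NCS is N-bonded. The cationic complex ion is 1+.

The complex cation is given as 1+; its ligand charges sum to -1, so Pd = +2.
A 1:1 salt means the anion carries the equal and opposite charge, 1−.
Anion: ligand charges sum to -4; for the ion to be 1−, Co = +3.

nitrato(1,10-phenanthroline)(triphenylphosphine)palladium(II) bis(acetylacetonato)azidoisothiocyanatocobaltate(III)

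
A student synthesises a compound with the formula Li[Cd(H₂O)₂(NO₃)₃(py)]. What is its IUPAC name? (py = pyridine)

lithium diaquatrinitrato(pyridine)cadmate(II)

The 1 lithium counter-ion carries a total charge of +1, so each complex ion is 1−.
Ligand charges: 1×pyridine (neutral), 2×aqua (neutral), 3×nitrato (-1 each); total -3. So Cd + (-3) = 1−, giving Cd = +2.
The complex ion is anionic, so cadmium takes the -ate form cadmate(II).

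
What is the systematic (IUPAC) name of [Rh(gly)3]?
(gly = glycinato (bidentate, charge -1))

There is no counter-ion, so the complex is neutral overall.
Ligand charges: 3×glycinato (-1 each); total -3. So Rh + (-3) = 0, giving Rh = +3.

tris(glycinato)rhodium(III)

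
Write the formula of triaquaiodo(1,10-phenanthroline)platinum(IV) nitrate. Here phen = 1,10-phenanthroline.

[Pt(H2O)3I(phen)](NO3)3

Ligands: 1 1,10-phenanthroline (phen, neutral), 1 iodo (I, -1), 3 aqua (H2O, neutral). Ligand charge sum = -1.
With Pt in oxidation state +4, the complex ion is [Pt...]^3+.
Charge balance with nitrate (-1) requires 1 complex ion per 3 nitrate.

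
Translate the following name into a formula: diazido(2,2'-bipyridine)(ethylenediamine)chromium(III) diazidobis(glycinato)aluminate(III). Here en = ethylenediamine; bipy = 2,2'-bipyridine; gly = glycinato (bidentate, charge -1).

Cation [Cr…]: ligand charges -2, Cr(III) ⇒ ion charge 1+.
Anion [Al…]: ligand charges -4, Al(III) ⇒ ion charge 1−.
One 1+ cation balances one 1− anion.

[Cr(bipy)(en)(N3)2][Al(gly)2(N3)2]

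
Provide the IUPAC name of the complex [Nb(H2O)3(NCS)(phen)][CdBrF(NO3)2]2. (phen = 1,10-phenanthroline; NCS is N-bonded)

triaquaisothiocyanato(1,10-phenanthroline)niobium(V) bromofluorodinitratocadmate(II)

Both ions are complex: the cation is named first with the plain metal name, the anion second with the -ate form; each ion's ligands are alphabetised independently.
Cadmium is always +2 in its complexes; the anion's ligand charges sum to -4, so the complex anion is 2−.
With 2 anions per cation, the cation must be 2×2 = 4+.
Cation: ligand charges sum to -1; for the ion to be 4+, Nb = +5.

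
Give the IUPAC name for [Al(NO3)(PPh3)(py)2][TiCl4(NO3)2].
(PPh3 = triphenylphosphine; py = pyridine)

Aluminium is always +3 in its complexes; the cation's ligand charges sum to -1, so the complex cation is 2+.
A 1:1 salt means the anion carries the equal and opposite charge, 2−.
Anion: ligand charges sum to -6; for the ion to be 2−, Ti = +4.

nitratobis(pyridine)(triphenylphosphine)aluminium(III) tetrachlorodinitratotitanate(IV)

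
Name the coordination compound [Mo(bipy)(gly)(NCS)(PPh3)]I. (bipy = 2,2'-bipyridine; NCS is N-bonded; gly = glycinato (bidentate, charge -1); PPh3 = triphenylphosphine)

(2,2'-bipyridine)(glycinato)isothiocyanato(triphenylphosphine)molybdenum(III) iodide

The 1 iodide counter-ion carries a total charge of -1, so each complex ion is 1+.
Ligand charges: 1×2,2'-bipyridine (neutral), 1×isothiocyanato (-1 each), 1×glycinato (-1 each), 1×triphenylphosphine (neutral); total -2. So Mo + (-2) = 1+, giving Mo = +3.
Ligands are named alphabetically: bipyridine before glycinato before isothiocyanato before triphenylphosphine.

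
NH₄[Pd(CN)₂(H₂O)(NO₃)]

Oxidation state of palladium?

1 ammonium outside the brackets (+1 each) → the complex ion is 1−.
Ligand charges: 1×H2O neutral; 2×CN = -2; 1×NO3 = -1; sum -3.
Pd + (-3) = 1− ⇒ Pd is +2.

+2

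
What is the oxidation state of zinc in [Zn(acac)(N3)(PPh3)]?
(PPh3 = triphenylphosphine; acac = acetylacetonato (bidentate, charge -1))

+2

No counter-ion: the bracketed complex is neutral.
Ligand charges: 1×PPh3 neutral; 1×acac = -1; 1×N3 = -1; sum -2.
Zn + (-2) = 0 ⇒ Zn is +2.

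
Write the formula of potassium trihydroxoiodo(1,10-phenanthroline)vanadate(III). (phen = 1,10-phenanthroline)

Ligands: 1 1,10-phenanthroline (phen, neutral), 3 hydroxo (OH, -1), 1 iodo (I, -1). Ligand charge sum = -4.
Charge balance with potassium (+1) requires 1 complex ion per 1 potassium.

K[VI(OH)3(phen)]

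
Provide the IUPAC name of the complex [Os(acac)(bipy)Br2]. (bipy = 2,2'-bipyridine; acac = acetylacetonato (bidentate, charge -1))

There is no counter-ion, so the complex is neutral overall.
Ligand charges: 1×2,2'-bipyridine (neutral), 2×bromo (-1 each), 1×acetylacetonato (-1 each); total -3. So Os + (-3) = 0, giving Os = +3.
Ligands are named alphabetically: acetylacetonato before bipyridine before bromo.

(acetylacetonato)(2,2'-bipyridine)dibromoosmium(III)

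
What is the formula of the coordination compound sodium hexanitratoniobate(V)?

Na[Nb(NO3)6]

Ligands: 6 nitrato (NO3, -1). Ligand charge sum = -6.
Charge balance with sodium (+1) requires 1 complex ion per 1 sodium.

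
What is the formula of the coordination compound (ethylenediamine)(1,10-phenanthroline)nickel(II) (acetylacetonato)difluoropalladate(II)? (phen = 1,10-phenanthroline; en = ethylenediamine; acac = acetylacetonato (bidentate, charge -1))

[Ni(en)(phen)][Pd(acac)F2]2

Cation [Ni…]: ligand charges 0, Ni(II) ⇒ ion charge 2+.
Anion [Pd…]: ligand charges -3, Pd(II) ⇒ ion charge 1−.
One 2+ cation requires 2 of the 1− anion.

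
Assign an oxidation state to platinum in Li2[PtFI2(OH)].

2 lithium outside the brackets (+1 each) → the complex ion is 2−.
Ligand charges: 1×F = -1; 1×OH = -1; 2×I = -2; sum -4.
Pt + (-4) = 2− ⇒ Pt is +2.

+2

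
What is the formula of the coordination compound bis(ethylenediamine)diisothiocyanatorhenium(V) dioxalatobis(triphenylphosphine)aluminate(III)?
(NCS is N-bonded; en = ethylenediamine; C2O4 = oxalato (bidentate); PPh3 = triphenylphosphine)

Cation [Re…]: ligand charges -2, Re(V) ⇒ ion charge 3+.
Anion [Al…]: ligand charges -4, Al(III) ⇒ ion charge 1−.

[Re(en)2(NCS)2][Al(C2O4)2(PPh3)2]3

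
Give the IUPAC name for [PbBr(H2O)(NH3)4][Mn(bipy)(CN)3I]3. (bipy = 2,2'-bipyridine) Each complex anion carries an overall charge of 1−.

tetraammineaquabromolead(IV) (2,2'-bipyridine)tricyanoiodomanganate(III)

The complex anion is given as 1−; its ligand charges sum to -4, so Mn = +3.
With 3 anions per cation, the cation must be 3×1 = 3+.
Cation: ligand charges sum to -1; for the ion to be 3+, Pb = +4.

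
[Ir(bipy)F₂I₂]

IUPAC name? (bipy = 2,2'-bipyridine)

There is no counter-ion, so the complex is neutral overall.
Ligand charges: 2×fluoro (-1 each), 2×iodo (-1 each), 1×2,2'-bipyridine (neutral); total -4. So Ir + (-4) = 0, giving Ir = +4.
Ligands are named alphabetically: bipyridine before fluoro before iodo.

(2,2'-bipyridine)difluorodiiodoiridium(IV)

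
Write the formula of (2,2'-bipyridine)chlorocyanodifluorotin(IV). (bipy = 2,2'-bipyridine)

[Sn(bipy)Cl(CN)F2]

Ligands: 1 cyano (CN, -1), 1 chloro (Cl, -1), 2 fluoro (F, -1), 1 2,2'-bipyridine (bipy, neutral). Ligand charge sum = -4.
With Sn in oxidation state +4, the complex ion is [Sn...].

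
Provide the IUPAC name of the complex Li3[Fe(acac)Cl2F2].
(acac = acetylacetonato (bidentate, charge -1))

The 3 lithium counter-ions carry a total charge of +3, so each complex ion is 3−.
Ligand charges: 2×fluoro (-1 each), 2×chloro (-1 each), 1×acetylacetonato (-1 each); total -5. So Fe + (-5) = 3−, giving Fe = +2.
The complex ion is anionic, so iron takes the -ate form ferrate(II).

lithium (acetylacetonato)dichlorodifluoroferrate(II)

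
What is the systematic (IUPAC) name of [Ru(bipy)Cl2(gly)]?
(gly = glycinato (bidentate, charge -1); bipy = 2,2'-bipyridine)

(2,2'-bipyridine)dichloro(glycinato)ruthenium(III)

There is no counter-ion, so the complex is neutral overall.
Ligand charges: 1×glycinato (-1 each), 1×2,2'-bipyridine (neutral), 2×chloro (-1 each); total -3. So Ru + (-3) = 0, giving Ru = +3.
Ligands are named alphabetically: bipyridine before chloro before glycinato.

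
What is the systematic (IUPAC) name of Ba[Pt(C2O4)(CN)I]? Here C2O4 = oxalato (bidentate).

The 1 barium counter-ion carries a total charge of +2, so each complex ion is 2−.
Ligand charges: 1×iodo (-1 each), 1×oxalato (-2 each), 1×cyano (-1 each); total -4. So Pt + (-4) = 2−, giving Pt = +2.
Ligands are named alphabetically: cyano before iodo before oxalato.
The complex ion is anionic, so platinum takes the -ate form platinate(II).

barium cyanoiodooxalatoplatinate(II)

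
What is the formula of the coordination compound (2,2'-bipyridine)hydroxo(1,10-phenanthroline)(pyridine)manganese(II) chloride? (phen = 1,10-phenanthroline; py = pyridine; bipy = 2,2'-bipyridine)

[Mn(bipy)(OH)(phen)(py)]Cl

Ligands: 1 1,10-phenanthroline (phen, neutral), 1 pyridine (py, neutral), 1 hydroxo (OH, -1), 1 2,2'-bipyridine (bipy, neutral). Ligand charge sum = -1.
With Mn in oxidation state +2, the complex ion is [Mn...]^1+.
Charge balance with chloride (-1) requires 1 complex ion per 1 chloride.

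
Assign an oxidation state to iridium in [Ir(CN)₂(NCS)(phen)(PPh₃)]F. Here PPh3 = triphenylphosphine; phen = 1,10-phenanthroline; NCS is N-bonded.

+4

1 fluoride outside the brackets (-1 each) → the complex ion is 1+.
Ligand charges: 2×CN = -2; 1×PPh3 neutral; 1×phen neutral; 1×NCS = -1; sum -3.
Ir + (-3) = 1+ ⇒ Ir is +4.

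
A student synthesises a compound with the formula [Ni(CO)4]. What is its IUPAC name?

There is no counter-ion, so the complex is neutral overall.
Ligand charges: 4×carbonyl (neutral); total 0. So Ni + (0) = 0, giving Ni = 0.

tetracarbonylnickel(0)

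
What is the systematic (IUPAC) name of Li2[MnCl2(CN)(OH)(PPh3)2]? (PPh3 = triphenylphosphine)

The 2 lithium counter-ions carry a total charge of +2, so each complex ion is 2−.
Ligand charges: 2×chloro (-1 each), 1×hydroxo (-1 each), 2×triphenylphosphine (neutral), 1×cyano (-1 each); total -4. So Mn + (-4) = 2−, giving Mn = +2.
Ligands are named alphabetically: chloro before cyano before hydroxo before triphenylphosphine.
The complex ion is anionic, so manganese takes the -ate form manganate(II).

lithium dichlorocyanohydroxobis(triphenylphosphine)manganate(II)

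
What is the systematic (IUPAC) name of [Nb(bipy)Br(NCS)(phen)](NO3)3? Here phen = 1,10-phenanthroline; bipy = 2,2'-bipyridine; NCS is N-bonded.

The 3 nitrate counter-ions carry a total charge of -3, so each complex ion is 3+.
Ligand charges: 1×bromo (-1 each), 1×1,10-phenanthroline (neutral), 1×2,2'-bipyridine (neutral), 1×isothiocyanato (-1 each); total -2. So Nb + (-2) = 3+, giving Nb = +5.
Ligands are named alphabetically: bipyridine before bromo before isothiocyanato before phenanthroline.

(2,2'-bipyridine)bromoisothiocyanato(1,10-phenanthroline)niobium(V) nitrate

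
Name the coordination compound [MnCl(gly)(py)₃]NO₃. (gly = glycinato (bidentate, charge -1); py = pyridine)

chloro(glycinato)tris(pyridine)manganese(III) nitrate

The 1 nitrate counter-ion carries a total charge of -1, so each complex ion is 1+.
Ligand charges: 1×chloro (-1 each), 1×glycinato (-1 each), 3×pyridine (neutral); total -2. So Mn + (-2) = 1+, giving Mn = +3.
Ligands are named alphabetically: chloro before glycinato before pyridine.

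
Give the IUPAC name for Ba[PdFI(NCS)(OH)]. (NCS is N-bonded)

barium fluorohydroxoiodoisothiocyanatopalladate(II)

The 1 barium counter-ion carries a total charge of +2, so each complex ion is 2−.
Ligand charges: 1×iodo (-1 each), 1×hydroxo (-1 each), 1×fluoro (-1 each), 1×isothiocyanato (-1 each); total -4. So Pd + (-4) = 2−, giving Pd = +2.
Ligands are named alphabetically: fluoro before hydroxo before iodo before isothiocyanato.
The complex ion is anionic, so palladium takes the -ate form palladate(II).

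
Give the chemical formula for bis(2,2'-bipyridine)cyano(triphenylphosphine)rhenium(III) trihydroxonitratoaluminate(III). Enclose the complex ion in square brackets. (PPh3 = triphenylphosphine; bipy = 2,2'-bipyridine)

Cation [Re…]: ligand charges -1, Re(III) ⇒ ion charge 2+.
Anion [Al…]: ligand charges -4, Al(III) ⇒ ion charge 1−.

[Re(bipy)2(CN)(PPh3)][Al(NO3)(OH)3]2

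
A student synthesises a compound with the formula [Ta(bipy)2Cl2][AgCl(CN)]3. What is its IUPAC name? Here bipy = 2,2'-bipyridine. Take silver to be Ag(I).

Both ions are complex: the cation is named first with the plain metal name, the anion second with the -ate form; each ion's ligands are alphabetised independently.
Ag is given as +1; the anion's ligand charges sum to -2, so the complex anion is 1−.
With 3 anions per cation, the cation must be 3×1 = 3+.
Cation: ligand charges sum to -2; for the ion to be 3+, Ta = +5.

bis(2,2'-bipyridine)dichlorotantalum(V) chlorocyanoargentate(I)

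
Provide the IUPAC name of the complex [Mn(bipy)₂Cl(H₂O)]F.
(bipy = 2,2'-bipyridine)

The 1 fluoride counter-ion carries a total charge of -1, so each complex ion is 1+.
Ligand charges: 2×2,2'-bipyridine (neutral), 1×aqua (neutral), 1×chloro (-1 each); total -1. So Mn + (-1) = 1+, giving Mn = +2.
Ligands are named alphabetically: aqua before bipyridine before chloro.

aquabis(2,2'-bipyridine)chloromanganese(II) fluoride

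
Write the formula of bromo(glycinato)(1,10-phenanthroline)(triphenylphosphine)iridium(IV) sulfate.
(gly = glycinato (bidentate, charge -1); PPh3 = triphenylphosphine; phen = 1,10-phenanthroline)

Ligands: 1 glycinato (gly, -1), 1 triphenylphosphine (PPh3, neutral), 1 1,10-phenanthroline (phen, neutral), 1 bromo (Br, -1). Ligand charge sum = -2.
Charge balance with sulfate (-2) requires 1 complex ion per 1 sulfate.

[IrBr(gly)(phen)(PPh3)]SO4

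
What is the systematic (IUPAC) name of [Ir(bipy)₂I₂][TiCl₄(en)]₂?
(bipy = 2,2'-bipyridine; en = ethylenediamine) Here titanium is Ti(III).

Both ions are complex: the cation is named first with the plain metal name, the anion second with the -ate form; each ion's ligands are alphabetised independently.
Ti is given as +3; the anion's ligand charges sum to -4, so the complex anion is 1−.
With 2 anions per cation, the cation must be 2×1 = 2+.
Cation: ligand charges sum to -2; for the ion to be 2+, Ir = +4.

bis(2,2'-bipyridine)diiodoiridium(IV) tetrachloro(ethylenediamine)titanate(III)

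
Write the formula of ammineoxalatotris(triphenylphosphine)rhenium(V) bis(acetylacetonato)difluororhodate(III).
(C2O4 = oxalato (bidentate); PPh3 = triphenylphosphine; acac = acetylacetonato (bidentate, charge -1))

Cation [Re…]: ligand charges -2, Re(V) ⇒ ion charge 3+.
Anion [Rh…]: ligand charges -4, Rh(III) ⇒ ion charge 1−.
One 3+ cation requires 3 of the 1− anion.

[Re(C2O4)(NH3)(PPh3)3][Rh(acac)2F2]3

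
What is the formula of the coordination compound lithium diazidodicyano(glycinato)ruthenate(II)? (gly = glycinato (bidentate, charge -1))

Li3[Ru(CN)2(gly)(N3)2]

Ligands: 1 glycinato (gly, -1), 2 cyano (CN, -1), 2 azido (N3, -1). Ligand charge sum = -5.
With Ru in oxidation state +2, the complex ion is [Ru...]^3−.
Charge balance with lithium (+1) requires 1 complex ion per 3 lithium.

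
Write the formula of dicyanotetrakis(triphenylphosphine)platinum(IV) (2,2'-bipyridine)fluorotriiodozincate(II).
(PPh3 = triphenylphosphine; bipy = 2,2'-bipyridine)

[Pt(CN)2(PPh3)4][Zn(bipy)FI3]

Cation [Pt…]: ligand charges -2, Pt(IV) ⇒ ion charge 2+.
Anion [Zn…]: ligand charges -4, Zn(II) ⇒ ion charge 2−.
One 2+ cation balances one 2− anion.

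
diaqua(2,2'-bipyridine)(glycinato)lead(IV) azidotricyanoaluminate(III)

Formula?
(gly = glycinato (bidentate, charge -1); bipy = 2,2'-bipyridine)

Cation [Pb…]: ligand charges -1, Pb(IV) ⇒ ion charge 3+.
Anion [Al…]: ligand charges -4, Al(III) ⇒ ion charge 1−.

[Pb(bipy)(gly)(H2O)2][Al(CN)3(N3)]3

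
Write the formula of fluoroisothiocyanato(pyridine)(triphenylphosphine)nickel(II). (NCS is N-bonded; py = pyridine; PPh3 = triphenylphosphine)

[NiF(NCS)(PPh3)(py)]

Ligands: 1 isothiocyanato (NCS, -1), 1 pyridine (py, neutral), 1 triphenylphosphine (PPh3, neutral), 1 fluoro (F, -1). Ligand charge sum = -2.
With Ni in oxidation state +2, the complex ion is [Ni...].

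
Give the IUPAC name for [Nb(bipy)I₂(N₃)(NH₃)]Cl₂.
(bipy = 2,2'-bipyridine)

ammineazido(2,2'-bipyridine)diiodoniobium(V) chloride

The 2 chloride counter-ions carry a total charge of -2, so each complex ion is 2+.
Ligand charges: 1×azido (-1 each), 2×iodo (-1 each), 1×ammine (neutral), 1×2,2'-bipyridine (neutral); total -3. So Nb + (-3) = 2+, giving Nb = +5.
Ligands are named alphabetically: ammine before azido before bipyridine before iodo.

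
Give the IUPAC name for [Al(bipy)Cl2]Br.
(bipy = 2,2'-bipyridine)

The 1 bromide counter-ion carries a total charge of -1, so each complex ion is 1+.
Ligand charges: 1×2,2'-bipyridine (neutral), 2×chloro (-1 each); total -2. So Al + (-2) = 1+, giving Al = +3.
Ligands are named alphabetically: bipyridine before chloro.

(2,2'-bipyridine)dichloroaluminium(III) bromide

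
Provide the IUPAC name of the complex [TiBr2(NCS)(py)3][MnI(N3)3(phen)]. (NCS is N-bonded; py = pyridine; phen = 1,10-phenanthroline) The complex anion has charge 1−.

dibromoisothiocyanatotris(pyridine)titanium(IV) triazidoiodo(1,10-phenanthroline)manganate(III)

Both ions are complex: the cation is named first with the plain metal name, the anion second with the -ate form; each ion's ligands are alphabetised independently.
The complex anion is given as 1−; its ligand charges sum to -4, so Mn = +3.
A 1:1 salt means the cation carries the equal and opposite charge, 1+.
Cation: ligand charges sum to -3; for the ion to be 1+, Ti = +4.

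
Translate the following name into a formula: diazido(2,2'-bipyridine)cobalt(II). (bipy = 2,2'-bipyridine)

Ligands: 1 2,2'-bipyridine (bipy, neutral), 2 azido (N3, -1). Ligand charge sum = -2.
With Co in oxidation state +2, the complex ion is [Co...].

[Co(bipy)(N3)2]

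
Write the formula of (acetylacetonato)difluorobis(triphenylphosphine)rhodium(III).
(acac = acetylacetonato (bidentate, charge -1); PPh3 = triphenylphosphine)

[Rh(acac)F2(PPh3)2]

Ligands: 1 acetylacetonato (acac, -1), 2 triphenylphosphine (PPh3, neutral), 2 fluoro (F, -1). Ligand charge sum = -3.
With Rh in oxidation state +3, the complex ion is [Rh...].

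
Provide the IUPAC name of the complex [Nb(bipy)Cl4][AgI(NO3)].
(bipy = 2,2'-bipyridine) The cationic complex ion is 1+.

(2,2'-bipyridine)tetrachloroniobium(V) iodonitratoargentate(I)

Both ions are complex: the cation is named first with the plain metal name, the anion second with the -ate form; each ion's ligands are alphabetised independently.
The complex cation is given as 1+; its ligand charges sum to -4, so Nb = +5.
A 1:1 salt means the anion carries the equal and opposite charge, 1−.
Anion: ligand charges sum to -2; for the ion to be 1−, Ag = +1.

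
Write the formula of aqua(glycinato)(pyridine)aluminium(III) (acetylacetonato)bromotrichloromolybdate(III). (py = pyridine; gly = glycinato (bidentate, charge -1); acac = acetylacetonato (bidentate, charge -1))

[Al(gly)(H2O)(py)][Mo(acac)BrCl3]

Cation [Al…]: ligand charges -1, Al(III) ⇒ ion charge 2+.
Anion [Mo…]: ligand charges -5, Mo(III) ⇒ ion charge 2−.
One 2+ cation balances one 2− anion.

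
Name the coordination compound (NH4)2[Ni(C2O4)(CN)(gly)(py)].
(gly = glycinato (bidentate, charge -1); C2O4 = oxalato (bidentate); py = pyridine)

ammonium cyano(glycinato)oxalato(pyridine)nickelate(II)

The 2 ammonium counter-ions carry a total charge of +2, so each complex ion is 2−.
Ligand charges: 1×glycinato (-1 each), 1×oxalato (-2 each), 1×cyano (-1 each), 1×pyridine (neutral); total -4. So Ni + (-4) = 2−, giving Ni = +2.
The complex ion is anionic, so nickel takes the -ate form nickelate(II).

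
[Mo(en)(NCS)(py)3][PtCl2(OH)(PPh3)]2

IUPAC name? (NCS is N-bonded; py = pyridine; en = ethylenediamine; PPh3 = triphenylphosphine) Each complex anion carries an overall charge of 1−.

Both ions are complex: the cation is named first with the plain metal name, the anion second with the -ate form; each ion's ligands are alphabetised independently.
The complex anion is given as 1−; its ligand charges sum to -3, so Pt = +2.
With 2 anions per cation, the cation must be 2×1 = 2+.
Cation: ligand charges sum to -1; for the ion to be 2+, Mo = +3.

(ethylenediamine)isothiocyanatotris(pyridine)molybdenum(III) dichlorohydroxo(triphenylphosphine)platinate(II)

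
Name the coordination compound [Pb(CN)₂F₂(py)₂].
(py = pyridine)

There is no counter-ion, so the complex is neutral overall.
Ligand charges: 2×cyano (-1 each), 2×pyridine (neutral), 2×fluoro (-1 each); total -4. So Pb + (-4) = 0, giving Pb = +4.
Ligands are named alphabetically: cyano before fluoro before pyridine.

dicyanodifluorobis(pyridine)lead(IV)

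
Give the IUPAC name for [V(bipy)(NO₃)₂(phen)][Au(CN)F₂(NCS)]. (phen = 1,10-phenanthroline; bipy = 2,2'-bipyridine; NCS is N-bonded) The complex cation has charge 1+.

Both ions are complex: the cation is named first with the plain metal name, the anion second with the -ate form; each ion's ligands are alphabetised independently.
The complex cation is given as 1+; its ligand charges sum to -2, so V = +3.
A 1:1 salt means the anion carries the equal and opposite charge, 1−.
Anion: ligand charges sum to -4; for the ion to be 1−, Au = +3.

(2,2'-bipyridine)dinitrato(1,10-phenanthroline)vanadium(III) cyanodifluoroisothiocyanatoaurate(III)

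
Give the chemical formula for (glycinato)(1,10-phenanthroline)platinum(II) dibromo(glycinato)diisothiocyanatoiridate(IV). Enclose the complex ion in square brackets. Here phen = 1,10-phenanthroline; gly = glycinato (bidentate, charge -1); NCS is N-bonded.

Cation [Pt…]: ligand charges -1, Pt(II) ⇒ ion charge 1+.
Anion [Ir…]: ligand charges -5, Ir(IV) ⇒ ion charge 1−.
One 1+ cation balances one 1− anion.

[Pt(gly)(phen)][IrBr2(gly)(NCS)2]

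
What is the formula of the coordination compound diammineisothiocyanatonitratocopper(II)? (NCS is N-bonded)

[Cu(NCS)(NH3)2(NO3)]

Ligands: 1 isothiocyanato (NCS, -1), 2 ammine (NH3, neutral), 1 nitrato (NO3, -1). Ligand charge sum = -2.
With Cu in oxidation state +2, the complex ion is [Cu...].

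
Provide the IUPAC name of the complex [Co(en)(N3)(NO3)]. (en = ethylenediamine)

azido(ethylenediamine)nitratocobalt(II)

There is no counter-ion, so the complex is neutral overall.
Ligand charges: 1×azido (-1 each), 1×nitrato (-1 each), 1×ethylenediamine (neutral); total -2. So Co + (-2) = 0, giving Co = +2.
Ligands are named alphabetically: azido before ethylenediamine before nitrato.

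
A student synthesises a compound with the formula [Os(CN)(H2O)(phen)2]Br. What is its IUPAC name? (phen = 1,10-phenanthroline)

The 1 bromide counter-ion carries a total charge of -1, so each complex ion is 1+.
Ligand charges: 1×cyano (-1 each), 1×aqua (neutral), 2×1,10-phenanthroline (neutral); total -1. So Os + (-1) = 1+, giving Os = +2.
Ligands are named alphabetically: aqua before cyano before phenanthroline.

aquacyanobis(1,10-phenanthroline)osmium(II) bromide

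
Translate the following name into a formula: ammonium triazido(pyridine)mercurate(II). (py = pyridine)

Ligands: 1 pyridine (py, neutral), 3 azido (N3, -1). Ligand charge sum = -3.
With Hg in oxidation state +2, the complex ion is [Hg...]^1−.
Charge balance with ammonium (+1) requires 1 complex ion per 1 ammonium.

NH4[Hg(N3)3(py)]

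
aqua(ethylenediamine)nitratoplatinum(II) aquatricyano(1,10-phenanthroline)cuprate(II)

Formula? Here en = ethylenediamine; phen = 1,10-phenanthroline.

[Pt(en)(H2O)(NO3)][Cu(CN)3(H2O)(phen)]

Cation [Pt…]: ligand charges -1, Pt(II) ⇒ ion charge 1+.
Anion [Cu…]: ligand charges -3, Cu(II) ⇒ ion charge 1−.
One 1+ cation balances one 1− anion.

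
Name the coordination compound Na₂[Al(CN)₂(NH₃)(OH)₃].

sodium amminedicyanotrihydroxoaluminate(III)

The 2 sodium counter-ions carry a total charge of +2, so each complex ion is 2−.
Ligand charges: 3×hydroxo (-1 each), 2×cyano (-1 each), 1×ammine (neutral); total -5. So Al + (-5) = 2−, giving Al = +3.
Ligands are named alphabetically: ammine before cyano before hydroxo.
The complex ion is anionic, so aluminium takes the -ate form aluminate(III).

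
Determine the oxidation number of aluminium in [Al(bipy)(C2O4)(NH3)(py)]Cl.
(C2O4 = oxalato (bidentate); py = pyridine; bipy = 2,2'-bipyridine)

+3

1 chloride outside the brackets (-1 each) → the complex ion is 1+.
Ligand charges: 1×C2O4 = -2; 1×py neutral; 1×NH3 neutral; 1×bipy neutral; sum -2.
Al + (-2) = 1+ ⇒ Al is +3.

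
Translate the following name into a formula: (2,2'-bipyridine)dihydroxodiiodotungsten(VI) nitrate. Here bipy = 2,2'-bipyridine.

Ligands: 2 iodo (I, -1), 1 2,2'-bipyridine (bipy, neutral), 2 hydroxo (OH, -1). Ligand charge sum = -4.
With W in oxidation state +6, the complex ion is [W...]^2+.
Charge balance with nitrate (-1) requires 1 complex ion per 2 nitrate.

[W(bipy)I2(OH)2](NO3)2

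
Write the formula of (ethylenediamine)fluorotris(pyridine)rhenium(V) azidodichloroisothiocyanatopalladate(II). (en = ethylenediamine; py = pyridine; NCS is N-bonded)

[Re(en)F(py)3][PdCl2(N3)(NCS)]2

Cation [Re…]: ligand charges -1, Re(V) ⇒ ion charge 4+.
Anion [Pd…]: ligand charges -4, Pd(II) ⇒ ion charge 2−.
One 4+ cation requires 2 of the 2− anion.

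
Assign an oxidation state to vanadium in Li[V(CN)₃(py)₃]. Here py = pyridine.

1 lithium outside the brackets (+1 each) → the complex ion is 1−.
Ligand charges: 3×py neutral; 3×CN = -3; sum -3.
V + (-3) = 1− ⇒ V is +2.

+2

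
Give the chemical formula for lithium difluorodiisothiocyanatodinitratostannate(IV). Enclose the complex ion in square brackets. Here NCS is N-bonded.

Li2[SnF2(NCS)2(NO3)2]

Ligands: 2 nitrato (NO3, -1), 2 isothiocyanato (NCS, -1), 2 fluoro (F, -1). Ligand charge sum = -6.
With Sn in oxidation state +4, the complex ion is [Sn...]^2−.
Charge balance with lithium (+1) requires 1 complex ion per 2 lithium.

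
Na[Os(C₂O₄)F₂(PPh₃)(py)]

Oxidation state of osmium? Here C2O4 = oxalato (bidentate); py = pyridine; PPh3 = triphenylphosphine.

1 sodium outside the brackets (+1 each) → the complex ion is 1−.
Ligand charges: 1×C2O4 = -2; 2×F = -2; 1×py neutral; 1×PPh3 neutral; sum -4.
Os + (-4) = 1− ⇒ Os is +3.

+3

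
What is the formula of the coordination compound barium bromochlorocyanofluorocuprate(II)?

Ligands: 1 bromo (Br, -1), 1 chloro (Cl, -1), 1 cyano (CN, -1), 1 fluoro (F, -1). Ligand charge sum = -4.
With Cu in oxidation state +2, the complex ion is [Cu...]^2−.
Charge balance with barium (+2) requires 1 complex ion per 1 barium.

Ba[CuBrCl(CN)F]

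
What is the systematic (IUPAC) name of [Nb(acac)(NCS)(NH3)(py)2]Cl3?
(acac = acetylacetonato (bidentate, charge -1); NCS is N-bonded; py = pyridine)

The 3 chloride counter-ions carry a total charge of -3, so each complex ion is 3+.
Ligand charges: 1×acetylacetonato (-1 each), 1×ammine (neutral), 1×isothiocyanato (-1 each), 2×pyridine (neutral); total -2. So Nb + (-2) = 3+, giving Nb = +5.
Ligands are named alphabetically: acetylacetonato before ammine before isothiocyanato before pyridine.

(acetylacetonato)ammineisothiocyanatobis(pyridine)niobium(V) chloride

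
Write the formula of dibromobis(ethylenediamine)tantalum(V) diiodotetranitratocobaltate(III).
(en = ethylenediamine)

Cation [Ta…]: ligand charges -2, Ta(V) ⇒ ion charge 3+.
Anion [Co…]: ligand charges -6, Co(III) ⇒ ion charge 3−.
One 3+ cation balances one 3− anion.

[TaBr2(en)2][CoI2(NO3)4]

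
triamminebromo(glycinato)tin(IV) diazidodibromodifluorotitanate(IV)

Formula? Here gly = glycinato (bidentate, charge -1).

[SnBr(gly)(NH3)3][TiBr2F2(N3)2]

Cation [Sn…]: ligand charges -2, Sn(IV) ⇒ ion charge 2+.
Anion [Ti…]: ligand charges -6, Ti(IV) ⇒ ion charge 2−.
One 2+ cation balances one 2− anion.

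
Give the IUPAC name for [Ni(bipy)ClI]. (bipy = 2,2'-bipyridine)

(2,2'-bipyridine)chloroiodonickel(II)

There is no counter-ion, so the complex is neutral overall.
Ligand charges: 1×iodo (-1 each), 1×2,2'-bipyridine (neutral), 1×chloro (-1 each); total -2. So Ni + (-2) = 0, giving Ni = +2.
Ligands are named alphabetically: bipyridine before chloro before iodo.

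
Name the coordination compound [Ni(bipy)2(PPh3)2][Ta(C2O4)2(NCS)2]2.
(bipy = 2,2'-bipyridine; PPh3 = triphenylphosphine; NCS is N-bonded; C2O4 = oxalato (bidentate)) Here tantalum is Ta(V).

Both ions are complex: the cation is named first with the plain metal name, the anion second with the -ate form; each ion's ligands are alphabetised independently.
Ta is given as +5; the anion's ligand charges sum to -6, so the complex anion is 1−.
With 2 anions per cation, the cation must be 2×1 = 2+.
Cation: ligand charges sum to 0; for the ion to be 2+, Ni = +2.

bis(2,2'-bipyridine)bis(triphenylphosphine)nickel(II) diisothiocyanatodioxalatotantalate(V)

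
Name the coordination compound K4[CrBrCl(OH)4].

The 4 potassium counter-ions carry a total charge of +4, so each complex ion is 4−.
Ligand charges: 1×bromo (-1 each), 1×chloro (-1 each), 4×hydroxo (-1 each); total -6. So Cr + (-6) = 4−, giving Cr = +2.
Ligands are named alphabetically: bromo before chloro before hydroxo.
The complex ion is anionic, so chromium takes the -ate form chromate(II).

potassium bromochlorotetrahydroxochromate(II)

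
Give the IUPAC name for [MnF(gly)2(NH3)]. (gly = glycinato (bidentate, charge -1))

amminefluorobis(glycinato)manganese(III)

There is no counter-ion, so the complex is neutral overall.
Ligand charges: 2×glycinato (-1 each), 1×fluoro (-1 each), 1×ammine (neutral); total -3. So Mn + (-3) = 0, giving Mn = +3.
Ligands are named alphabetically: ammine before fluoro before glycinato.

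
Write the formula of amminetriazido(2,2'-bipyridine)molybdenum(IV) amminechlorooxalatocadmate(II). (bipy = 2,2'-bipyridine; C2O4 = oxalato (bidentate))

Cation [Mo…]: ligand charges -3, Mo(IV) ⇒ ion charge 1+.
Anion [Cd…]: ligand charges -3, Cd(II) ⇒ ion charge 1−.
One 1+ cation balances one 1− anion.

[Mo(bipy)(N3)3(NH3)][Cd(C2O4)Cl(NH3)]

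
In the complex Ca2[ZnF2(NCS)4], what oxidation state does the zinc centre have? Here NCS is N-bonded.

+2

2 calcium outside the brackets (+2 each) → the complex ion is 4−.
Ligand charges: 4×NCS = -4; 2×F = -2; sum -6.
Zn + (-6) = 4− ⇒ Zn is +2.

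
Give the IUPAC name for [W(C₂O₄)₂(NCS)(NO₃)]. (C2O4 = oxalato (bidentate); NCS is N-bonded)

There is no counter-ion, so the complex is neutral overall.
Ligand charges: 2×oxalato (-2 each), 1×isothiocyanato (-1 each), 1×nitrato (-1 each); total -6. So W + (-6) = 0, giving W = +6.
Ligands are named alphabetically: isothiocyanato before nitrato before oxalato.

isothiocyanatonitratodioxalatotungsten(VI)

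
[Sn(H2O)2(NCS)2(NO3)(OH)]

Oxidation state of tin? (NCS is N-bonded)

+4

No counter-ion: the bracketed complex is neutral.
Ligand charges: 2×H2O neutral; 1×NO3 = -1; 2×NCS = -2; 1×OH = -1; sum -4.
Sn + (-4) = 0 ⇒ Sn is +4.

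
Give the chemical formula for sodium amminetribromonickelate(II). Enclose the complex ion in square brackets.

Na[NiBr3(NH3)]

Ligands: 3 bromo (Br, -1), 1 ammine (NH3, neutral). Ligand charge sum = -3.
With Ni in oxidation state +2, the complex ion is [Ni...]^1−.
Charge balance with sodium (+1) requires 1 complex ion per 1 sodium.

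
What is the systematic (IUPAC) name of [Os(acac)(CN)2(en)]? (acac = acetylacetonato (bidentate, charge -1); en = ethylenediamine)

There is no counter-ion, so the complex is neutral overall.
Ligand charges: 1×acetylacetonato (-1 each), 2×cyano (-1 each), 1×ethylenediamine (neutral); total -3. So Os + (-3) = 0, giving Os = +3.
Ligands are named alphabetically: acetylacetonato before cyano before ethylenediamine.

(acetylacetonato)dicyano(ethylenediamine)osmium(III)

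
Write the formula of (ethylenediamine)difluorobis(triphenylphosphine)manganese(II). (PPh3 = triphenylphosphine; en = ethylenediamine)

[Mn(en)F2(PPh3)2]

Ligands: 2 triphenylphosphine (PPh3, neutral), 1 ethylenediamine (en, neutral), 2 fluoro (F, -1). Ligand charge sum = -2.
With Mn in oxidation state +2, the complex ion is [Mn...].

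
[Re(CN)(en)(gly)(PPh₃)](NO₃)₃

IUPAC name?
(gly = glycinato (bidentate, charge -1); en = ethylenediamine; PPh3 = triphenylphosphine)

cyano(ethylenediamine)(glycinato)(triphenylphosphine)rhenium(V) nitrate

The 3 nitrate counter-ions carry a total charge of -3, so each complex ion is 3+.
Ligand charges: 1×cyano (-1 each), 1×glycinato (-1 each), 1×ethylenediamine (neutral), 1×triphenylphosphine (neutral); total -2. So Re + (-2) = 3+, giving Re = +5.
Ligands are named alphabetically: cyano before ethylenediamine before glycinato before triphenylphosphine.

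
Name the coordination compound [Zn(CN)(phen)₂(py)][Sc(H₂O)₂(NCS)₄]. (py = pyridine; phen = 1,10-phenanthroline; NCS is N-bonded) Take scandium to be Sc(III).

Both ions are complex: the cation is named first with the plain metal name, the anion second with the -ate form; each ion's ligands are alphabetised independently.
Sc is given as +3; the anion's ligand charges sum to -4, so the complex anion is 1−.
A 1:1 salt means the cation carries the equal and opposite charge, 1+.
Cation: ligand charges sum to -1; for the ion to be 1+, Zn = +2.

cyanobis(1,10-phenanthroline)(pyridine)zinc(II) diaquatetraisothiocyanatoscandate(III)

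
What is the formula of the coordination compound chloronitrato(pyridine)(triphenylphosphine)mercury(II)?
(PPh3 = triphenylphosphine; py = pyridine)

Ligands: 1 nitrato (NO3, -1), 1 triphenylphosphine (PPh3, neutral), 1 chloro (Cl, -1), 1 pyridine (py, neutral). Ligand charge sum = -2.
With Hg in oxidation state +2, the complex ion is [Hg...].

[HgCl(NO3)(PPh3)(py)]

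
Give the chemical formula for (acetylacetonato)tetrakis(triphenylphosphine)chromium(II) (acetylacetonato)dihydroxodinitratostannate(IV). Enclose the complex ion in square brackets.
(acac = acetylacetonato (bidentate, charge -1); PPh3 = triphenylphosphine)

Cation [Cr…]: ligand charges -1, Cr(II) ⇒ ion charge 1+.
Anion [Sn…]: ligand charges -5, Sn(IV) ⇒ ion charge 1−.

[Cr(acac)(PPh3)4][Sn(acac)(NO3)2(OH)2]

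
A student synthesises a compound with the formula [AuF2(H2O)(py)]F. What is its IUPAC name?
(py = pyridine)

aquadifluoro(pyridine)gold(III) fluoride

The 1 fluoride counter-ion carries a total charge of -1, so each complex ion is 1+.
Ligand charges: 1×pyridine (neutral), 1×aqua (neutral), 2×fluoro (-1 each); total -2. So Au + (-2) = 1+, giving Au = +3.
Ligands are named alphabetically: aqua before fluoro before pyridine.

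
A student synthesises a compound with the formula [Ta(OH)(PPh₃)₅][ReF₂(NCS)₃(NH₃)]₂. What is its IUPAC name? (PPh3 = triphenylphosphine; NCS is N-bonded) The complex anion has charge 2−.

hydroxopentakis(triphenylphosphine)tantalum(V) amminedifluorotriisothiocyanatorhenate(III)

Both ions are complex: the cation is named first with the plain metal name, the anion second with the -ate form; each ion's ligands are alphabetised independently.
The complex anion is given as 2−; its ligand charges sum to -5, so Re = +3.
With 2 anions per cation, the cation must be 2×2 = 4+.
Cation: ligand charges sum to -1; for the ion to be 4+, Ta = +5.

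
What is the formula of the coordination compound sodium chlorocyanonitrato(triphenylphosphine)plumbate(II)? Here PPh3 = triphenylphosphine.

Ligands: 1 nitrato (NO3, -1), 1 chloro (Cl, -1), 1 cyano (CN, -1), 1 triphenylphosphine (PPh3, neutral). Ligand charge sum = -3.
With Pb in oxidation state +2, the complex ion is [Pb...]^1−.
Charge balance with sodium (+1) requires 1 complex ion per 1 sodium.

Na[PbCl(CN)(NO3)(PPh3)]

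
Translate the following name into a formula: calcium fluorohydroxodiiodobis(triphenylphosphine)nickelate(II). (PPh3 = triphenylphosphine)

Ligands: 1 hydroxo (OH, -1), 1 fluoro (F, -1), 2 triphenylphosphine (PPh3, neutral), 2 iodo (I, -1). Ligand charge sum = -4.
With Ni in oxidation state +2, the complex ion is [Ni...]^2−.
Charge balance with calcium (+2) requires 1 complex ion per 1 calcium.

Ca[NiFI2(OH)(PPh3)2]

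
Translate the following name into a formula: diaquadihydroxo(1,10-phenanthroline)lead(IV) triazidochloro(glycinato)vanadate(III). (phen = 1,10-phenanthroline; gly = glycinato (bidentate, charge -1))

Cation [Pb…]: ligand charges -2, Pb(IV) ⇒ ion charge 2+.
Anion [V…]: ligand charges -5, V(III) ⇒ ion charge 2−.
One 2+ cation balances one 2− anion.

[Pb(H2O)2(OH)2(phen)][VCl(gly)(N3)3]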